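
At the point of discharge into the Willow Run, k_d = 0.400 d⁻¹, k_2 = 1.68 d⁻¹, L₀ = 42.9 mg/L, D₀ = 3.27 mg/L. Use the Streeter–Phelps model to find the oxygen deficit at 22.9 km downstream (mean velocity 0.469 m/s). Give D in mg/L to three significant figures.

Travel time t = x/v = 22.9 km / (0.469 m/s) = 22900 m / 0.469 m/s = 48830 s = 0.5651 d.
k_d L₀/(k_2−k_d) = 0.400×42.9/(1.68−0.400) = 17.16/1.280 = 13.41 mg/L.
e^(−k_d t) = e^(−0.400×0.5651) = 0.7977; e^(−k_2 t) = e^(−1.68×0.5651) = 0.3870.
D = 13.41 × (0.7977 − 0.3870) + 3.27 × 0.3870 = 5.506 + 1.265 = 6.771 mg/L.

D ≈ 6.77 mg/L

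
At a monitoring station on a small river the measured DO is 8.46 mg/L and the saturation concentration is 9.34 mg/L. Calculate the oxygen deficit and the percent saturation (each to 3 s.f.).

D = C_s − C = 9.34 − 8.46 = 0.880 mg/L.
% saturation = 8.46/9.34 × 100 = 90.6 %.

D ≈ 0.880 mg/L; 90.6 % saturation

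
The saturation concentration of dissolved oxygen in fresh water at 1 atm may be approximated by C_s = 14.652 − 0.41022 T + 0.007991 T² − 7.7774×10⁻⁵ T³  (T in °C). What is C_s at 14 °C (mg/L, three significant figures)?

C_s = 14.652 − 0.41022×14 + 0.007991×14² − 7.7774×10⁻⁵×14³ = 10.26 mg/L.

C_s ≈ 10.3 mg/L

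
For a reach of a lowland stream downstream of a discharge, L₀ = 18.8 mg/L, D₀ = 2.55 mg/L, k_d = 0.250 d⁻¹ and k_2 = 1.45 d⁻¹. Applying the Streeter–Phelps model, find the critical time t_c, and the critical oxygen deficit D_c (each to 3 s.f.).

t_c ≈ 0.587 d; D_c ≈ 2.80 mg/L

t_c = [1/(k_2−k_d)] ln[(k_2/k_d)(1 − D₀(k_2−k_d)/(k_d L₀))]
= [1/(1.45−0.250)] ln[(1.45/0.250)(1 − 2.55×1.200/(0.250×18.8))]
= (1/1.200) ln[5.800 × 0.3489] = 0.8333 × ln(2.024) = 0.8333 × 0.7050 = 0.5875 d.
D_c = (k_d/k_2) L₀ e^(−k_d t_c) = (0.250/1.45) × 18.8 × e^(−0.250×0.5875) = 0.1724 × 18.8 × 0.8634 = 2.799 mg/L.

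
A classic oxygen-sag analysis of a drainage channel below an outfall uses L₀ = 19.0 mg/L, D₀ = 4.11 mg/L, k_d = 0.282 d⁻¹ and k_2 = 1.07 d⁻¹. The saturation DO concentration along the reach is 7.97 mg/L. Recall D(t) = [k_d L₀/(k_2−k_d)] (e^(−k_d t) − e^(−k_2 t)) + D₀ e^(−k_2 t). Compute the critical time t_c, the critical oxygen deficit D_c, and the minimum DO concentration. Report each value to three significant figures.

t_c = [1/(k_2−k_d)] ln[(k_2/k_d)(1 − D₀(k_2−k_d)/(k_d L₀))]
= [1/(1.07−0.282)] ln[(1.07/0.282)(1 − 4.11×0.7880/(0.282×19.0))]
= (1/0.7880) ln[3.794 × 0.3955] = 1.269 × ln(1.501) = 1.269 × 0.4060 = 0.5152 d.
L(t_c) = L₀ e^(−k_d t_c) = 19.0 × 0.8648 = 16.43 mg/L, and at the critical point k_2 D_c = k_d L, so D_c = (0.282/1.07) × 16.43 = 4.330 mg/L.
Minimum DO = C_s − D_c = 7.97 − 4.330 = 3.640 mg/L.

t_c ≈ 0.515 d; D_c ≈ 4.33 mg/L; min DO ≈ 3.64 mg/L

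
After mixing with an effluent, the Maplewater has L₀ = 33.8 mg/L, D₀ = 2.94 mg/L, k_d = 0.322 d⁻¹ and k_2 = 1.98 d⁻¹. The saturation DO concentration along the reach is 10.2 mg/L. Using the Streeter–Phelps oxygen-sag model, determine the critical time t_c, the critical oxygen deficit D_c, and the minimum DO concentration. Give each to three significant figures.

t_c ≈ 0.737 d; D_c ≈ 4.34 mg/L; min DO ≈ 5.86 mg/L

t_c = [1/(k_2−k_d)] ln[(k_2/k_d)(1 − D₀(k_2−k_d)/(k_d L₀))]
= [1/(1.98−0.322)] ln[(1.98/0.322)(1 − 2.94×1.658/(0.322×33.8))]
= (1/1.658) ln[6.149 × 0.5521] = 0.6031 × ln(3.395) = 0.6031 × 1.222 = 0.7372 d.
D_c = (k_d/k_2) L₀ e^(−k_d t_c) = (0.322/1.98) × 33.8 × e^(−0.322×0.7372) = 0.1626 × 33.8 × 0.7887 = 4.335 mg/L.
Minimum DO = C_s − D_c = 10.2 − 4.335 = 5.865 mg/L.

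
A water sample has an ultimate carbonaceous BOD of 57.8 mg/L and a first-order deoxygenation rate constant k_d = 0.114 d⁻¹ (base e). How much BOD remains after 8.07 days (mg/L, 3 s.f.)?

L_t = L₀ e^(−k_d t) = 57.8 × e^(−0.114×8.07) = 57.8 × 0.3985 = 23.03 mg/L.

L ≈ 23.0 mg/L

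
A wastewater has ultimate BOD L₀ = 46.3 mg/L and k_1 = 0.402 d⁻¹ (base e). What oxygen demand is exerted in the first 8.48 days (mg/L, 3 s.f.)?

y_t = L₀(1 − e^(−k_1 t)) = 46.3 × (1 − e^(−0.402×8.48))
= 46.3 × (1 − 0.03308) = 46.3 × 0.9669 = 44.77 mg/L.

y ≈ 44.8 mg/L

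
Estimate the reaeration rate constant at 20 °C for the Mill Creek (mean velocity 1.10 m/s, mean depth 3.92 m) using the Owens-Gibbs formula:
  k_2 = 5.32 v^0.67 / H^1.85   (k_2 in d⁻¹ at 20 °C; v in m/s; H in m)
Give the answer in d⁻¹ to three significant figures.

k_2 ≈ 0.453 d⁻¹

k_2 = 5.32 × 1.10^0.67 / 3.92^1.85 = 5.32 × 1.066 / 12.52 = 0.4530 d⁻¹.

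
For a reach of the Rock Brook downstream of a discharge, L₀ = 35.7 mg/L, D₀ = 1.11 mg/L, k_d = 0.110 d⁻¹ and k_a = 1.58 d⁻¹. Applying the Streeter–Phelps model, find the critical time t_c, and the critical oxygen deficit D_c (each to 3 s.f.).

At the critical point dD/dt = 0, so k_d L₀ e^(−k_d t) = k_a D. Substituting D(t) from the Streeter–Phelps equation and solving for t gives
t_c = ln[(k_a/k_d)(1 − D₀(k_a−k_d)/(k_d L₀))] / (k_a−k_d).
Here k_a−k_d = 1.470 d⁻¹ and 1 − D₀(k_a−k_d)/(k_d L₀) = 1 − 1.11×1.470/(0.110×35.7) = 0.5845, so
t_c = ln(14.36 × 0.5845) / 1.470 = 2.128 / 1.470 = 1.447 d.
D_c = (k_d/k_a) L₀ e^(−k_d t_c) = (0.110/1.58) × 35.7 × e^(−0.110×1.447) = 0.06962 × 35.7 × 0.8528 = 2.120 mg/L.

t_c ≈ 1.45 d; D_c ≈ 2.12 mg/L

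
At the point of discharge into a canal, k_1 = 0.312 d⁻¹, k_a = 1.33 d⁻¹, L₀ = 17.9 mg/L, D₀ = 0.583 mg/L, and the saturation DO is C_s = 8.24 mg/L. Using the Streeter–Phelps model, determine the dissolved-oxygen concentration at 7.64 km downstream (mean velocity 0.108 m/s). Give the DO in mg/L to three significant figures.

DO ≈ 5.64 mg/L

Travel time t = x/v = 7.64 km / (0.108 m/s) = 7640 m / 0.108 m/s = 70740 s = 0.8188 d.
k_1 L₀/(k_a−k_1) = 0.312×17.9/(1.33−0.312) = 5.585/1.018 = 5.486 mg/L.
e^(−k_1 t) = e^(−0.312×0.8188) = 0.7746; e^(−k_a t) = e^(−1.33×0.8188) = 0.3366.
D = 5.486 × (0.7746 − 0.3366) + 0.583 × 0.3366 = 2.403 + 0.1962 = 2.599 mg/L.
DO = C_s − D = 8.24 − 2.599 = 5.641 mg/L.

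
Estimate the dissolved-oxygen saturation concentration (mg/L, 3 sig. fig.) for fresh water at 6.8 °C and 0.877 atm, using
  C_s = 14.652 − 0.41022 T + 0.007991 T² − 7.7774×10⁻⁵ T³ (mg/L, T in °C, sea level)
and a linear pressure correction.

At sea level: C_s = 14.652 − 0.41022×6.8 + 0.007991×6.8² − 7.7774×10⁻⁵×6.8³ = 12.21 mg/L.
Pressure correction: C_s' = 12.21 × 0.877 = 10.71 mg/L.

C_s ≈ 10.7 mg/L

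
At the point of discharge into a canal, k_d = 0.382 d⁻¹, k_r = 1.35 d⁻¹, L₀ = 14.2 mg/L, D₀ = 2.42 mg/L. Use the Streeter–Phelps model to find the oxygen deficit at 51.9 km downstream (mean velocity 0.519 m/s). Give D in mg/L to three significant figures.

D ≈ 2.93 mg/L

Travel time t = x/v = 51.9 km / (0.519 m/s) = 51900 m / 0.519 m/s = 100000 s = 1.157 d.
k_d L₀/(k_r−k_d) = 0.382×14.2/(1.35−0.382) = 5.424/0.9680 = 5.604 mg/L.
e^(−k_d t) = e^(−0.382×1.157) = 0.6427; e^(−k_r t) = e^(−1.35×1.157) = 0.2096.
D = 5.604 × (0.6427 − 0.2096) + 2.42 × 0.2096 = 2.427 + 0.5073 = 2.934 mg/L.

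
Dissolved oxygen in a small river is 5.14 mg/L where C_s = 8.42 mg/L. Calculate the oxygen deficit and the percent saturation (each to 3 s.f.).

D ≈ 3.28 mg/L; 61.0 % saturation

D = C_s − C = 8.42 − 5.14 = 3.28 mg/L.
% saturation = 5.14/8.42 × 100 = 61.0 %.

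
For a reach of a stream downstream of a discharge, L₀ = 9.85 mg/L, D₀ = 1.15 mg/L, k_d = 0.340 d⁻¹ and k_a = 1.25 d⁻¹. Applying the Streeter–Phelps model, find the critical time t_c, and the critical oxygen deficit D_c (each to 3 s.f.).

t_c ≈ 1.02 d; D_c ≈ 1.89 mg/L

At the critical point dD/dt = 0, so k_d L₀ e^(−k_d t) = k_a D. Substituting D(t) from the Streeter–Phelps equation and solving for t gives
t_c = ln[(k_a/k_d)(1 − D₀(k_a−k_d)/(k_d L₀))] / (k_a−k_d).
Here k_a−k_d = 0.9100 d⁻¹ and 1 − D₀(k_a−k_d)/(k_d L₀) = 1 − 1.15×0.9100/(0.340×9.85) = 0.6875, so
t_c = ln(3.676 × 0.6875) / 0.9100 = 0.9273 / 0.9100 = 1.019 d.
L(t_c) = L₀ e^(−k_d t_c) = 9.85 × 0.7072 = 6.966 mg/L, and at the critical point k_a D_c = k_d L, so D_c = (0.340/1.25) × 6.966 = 1.895 mg/L.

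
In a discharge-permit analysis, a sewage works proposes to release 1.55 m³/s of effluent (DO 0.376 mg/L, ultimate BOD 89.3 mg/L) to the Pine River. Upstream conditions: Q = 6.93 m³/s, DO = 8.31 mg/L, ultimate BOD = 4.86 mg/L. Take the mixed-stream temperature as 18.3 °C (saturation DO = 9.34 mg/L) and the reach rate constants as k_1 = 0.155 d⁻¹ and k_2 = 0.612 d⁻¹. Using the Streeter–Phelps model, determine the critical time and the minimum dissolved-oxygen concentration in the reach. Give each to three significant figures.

Mixed DO = (6.93×8.31 + 1.55×0.376)/(6.93+1.55) = 58.17/8.480 = 6.860 mg/L.
Mixed L₀ = (6.93×4.86 + 1.55×89.3)/(8.480) = 172.1/8.480 = 20.29 mg/L.
Initial deficit D₀ = C_s − DO₀ = 9.34 − 6.860 = 2.480 mg/L.
t_c = (1/0.4570) ln[(0.612/0.155)(1 − 2.480×0.4570/(0.155×20.29))] = 2.188 × ln(2.526) = 2.027 d.
D_c = (0.155/0.612) × 20.29 × e^(−0.155×2.027) = 0.2533 × 20.29 × 0.7303 = 3.754 mg/L.
Minimum DO = 9.34 − 3.754 = 5.586 mg/L.

t_c ≈ 2.03 d; minimum DO ≈ 5.59 mg/L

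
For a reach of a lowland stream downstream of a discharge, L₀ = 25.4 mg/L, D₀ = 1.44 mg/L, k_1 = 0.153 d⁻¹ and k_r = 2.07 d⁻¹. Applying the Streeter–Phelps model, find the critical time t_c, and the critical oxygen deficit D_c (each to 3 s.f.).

t_c ≈ 0.712 d; D_c ≈ 1.68 mg/L

With k_r/k_1 = 13.53 and 1 − D₀(k_r−k_1)/(k_1 L₀) = 0.2897,
t_c = ln(13.53 × 0.2897) / (2.07 − 0.153) = ln(3.919) / 1.917 = 1.366/1.917 = 0.7125 d.
L(t_c) = L₀ e^(−k_1 t_c) = 25.4 × 0.8967 = 22.78 mg/L, and at the critical point k_r D_c = k_1 L, so D_c = (0.153/2.07) × 22.78 = 1.683 mg/L.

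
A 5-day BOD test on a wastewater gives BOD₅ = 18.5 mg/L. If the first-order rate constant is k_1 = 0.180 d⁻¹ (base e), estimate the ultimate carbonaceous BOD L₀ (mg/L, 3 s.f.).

BOD₅ = L₀(1 − e^(−5k_1)) ⇒ L₀ = BOD₅ / (1 − e^(−5×0.180))
= 18.5 / (1 − 0.4066) = 18.5 / 0.5934 = 31.17 mg/L.

L₀ ≈ 31.2 mg/L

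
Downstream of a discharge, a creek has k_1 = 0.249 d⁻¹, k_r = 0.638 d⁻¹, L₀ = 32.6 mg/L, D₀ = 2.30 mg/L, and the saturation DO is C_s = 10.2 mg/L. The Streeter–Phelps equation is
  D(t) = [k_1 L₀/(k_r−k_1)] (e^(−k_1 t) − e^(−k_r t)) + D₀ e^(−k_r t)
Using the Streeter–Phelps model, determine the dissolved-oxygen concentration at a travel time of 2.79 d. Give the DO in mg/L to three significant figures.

k_1 L₀/(k_r−k_1) = 0.249×32.6/(0.638−0.249) = 8.117/0.3890 = 20.87 mg/L.
e^(−k_1 t) = e^(−0.249×2.790) = 0.4992; e^(−k_r t) = e^(−0.638×2.790) = 0.1686.
D = 20.87 × (0.4992 − 0.1686) + 2.30 × 0.1686 = 6.898 + 0.3879 = 7.286 mg/L.
DO = C_s − D = 10.2 − 7.286 = 2.914 mg/L.

DO ≈ 2.91 mg/L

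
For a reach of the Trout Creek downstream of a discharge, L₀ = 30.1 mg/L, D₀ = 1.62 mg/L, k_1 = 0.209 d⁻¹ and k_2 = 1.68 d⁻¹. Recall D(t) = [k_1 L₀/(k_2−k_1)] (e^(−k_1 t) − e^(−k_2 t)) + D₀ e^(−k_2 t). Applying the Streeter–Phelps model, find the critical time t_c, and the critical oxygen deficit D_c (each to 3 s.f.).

t_c ≈ 1.09 d; D_c ≈ 2.98 mg/L

With k_2/k_1 = 8.038 and 1 − D₀(k_2−k_1)/(k_1 L₀) = 0.6212,
t_c = ln(8.038 × 0.6212) / (1.68 − 0.209) = ln(4.993) / 1.471 = 1.608/1.471 = 1.093 d.
L(t_c) = L₀ e^(−k_1 t_c) = 30.1 × 0.7957 = 23.95 mg/L, and at the critical point k_2 D_c = k_1 L, so D_c = (0.209/1.68) × 23.95 = 2.980 mg/L.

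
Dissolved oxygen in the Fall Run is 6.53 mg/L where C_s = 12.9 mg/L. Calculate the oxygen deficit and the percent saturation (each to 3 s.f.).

D ≈ 6.37 mg/L; 50.6 % saturation

D = C_s − C = 12.9 − 6.53 = 6.37 mg/L.
% saturation = 6.53/12.9 × 100 = 50.6 %.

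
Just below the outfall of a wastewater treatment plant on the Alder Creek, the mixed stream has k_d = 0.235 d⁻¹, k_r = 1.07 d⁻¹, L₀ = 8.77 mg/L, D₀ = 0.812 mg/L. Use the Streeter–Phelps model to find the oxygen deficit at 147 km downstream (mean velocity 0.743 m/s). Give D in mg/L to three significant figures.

D ≈ 1.30 mg/L

Travel time t = x/v = 147 km / (0.743 m/s) = 147000 m / 0.743 m/s = 197800 s = 2.290 d.
k_d L₀/(k_r−k_d) = 0.235×8.77/(1.07−0.235) = 2.061/0.8350 = 2.468 mg/L.
e^(−k_d t) = e^(−0.235×2.290) = 0.5838; e^(−k_r t) = e^(−1.07×2.290) = 0.08628.
D = 2.468 × (0.5838 − 0.08628) + 0.812 × 0.08628 = 1.228 + 0.07006 = 1.298 mg/L.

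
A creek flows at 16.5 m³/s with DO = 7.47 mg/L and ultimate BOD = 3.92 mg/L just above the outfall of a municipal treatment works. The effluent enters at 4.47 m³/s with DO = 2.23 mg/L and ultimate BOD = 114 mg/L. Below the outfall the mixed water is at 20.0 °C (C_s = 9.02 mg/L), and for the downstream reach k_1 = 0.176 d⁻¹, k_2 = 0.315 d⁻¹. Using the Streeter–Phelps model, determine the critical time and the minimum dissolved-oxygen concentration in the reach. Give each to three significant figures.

Mixed DO = (16.5×7.47 + 4.47×2.23)/(16.5+4.47) = 133.2/20.97 = 6.353 mg/L.
Mixed L₀ = (16.5×3.92 + 4.47×114)/(20.97) = 574.3/20.97 = 27.38 mg/L.
Initial deficit D₀ = C_s − DO₀ = 9.02 − 6.353 = 2.667 mg/L.
t_c = (1/0.1390) ln[(0.315/0.176)(1 − 2.667×0.1390/(0.176×27.38))] = 7.194 × ln(1.652) = 3.612 d.
D_c = (0.176/0.315) × 27.38 × e^(−0.176×3.612) = 0.5587 × 27.38 × 0.5296 = 8.103 mg/L.
Minimum DO = 9.02 − 8.103 = 0.9172 mg/L.

t_c ≈ 3.61 d; minimum DO ≈ 0.917 mg/L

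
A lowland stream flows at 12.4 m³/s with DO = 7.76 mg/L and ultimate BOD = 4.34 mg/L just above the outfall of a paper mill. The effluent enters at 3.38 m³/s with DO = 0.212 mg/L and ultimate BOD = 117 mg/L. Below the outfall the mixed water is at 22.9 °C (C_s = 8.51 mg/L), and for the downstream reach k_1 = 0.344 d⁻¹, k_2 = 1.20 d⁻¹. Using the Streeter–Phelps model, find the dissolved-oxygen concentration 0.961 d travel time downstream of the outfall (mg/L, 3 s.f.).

DO ≈ 3.15 mg/L

Mixed DO = (12.4×7.76 + 3.38×0.212)/(12.4+3.38) = 96.94/15.78 = 6.143 mg/L.
Mixed L₀ = (12.4×4.34 + 3.38×117)/(15.78) = 449.3/15.78 = 28.47 mg/L.
Initial deficit D₀ = C_s − DO₀ = 8.51 − 6.143 = 2.367 mg/L.
D(0.961) = [0.344×28.47/(1.20−0.344)](e^(−0.344×0.961) − e^(−1.20×0.961)) + 2.367 e^(−1.20×0.961)
= 11.44 × (0.7185 − 0.3156) + 2.367 × 0.3156 = 5.357 mg/L.
DO = 8.51 − 5.357 = 3.153 mg/L.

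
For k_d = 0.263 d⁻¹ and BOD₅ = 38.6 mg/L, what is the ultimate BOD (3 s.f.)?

BOD₅ = L₀(1 − e^(−5k_d)) ⇒ L₀ = BOD₅ / (1 − e^(−5×0.263))
= 38.6 / (1 − 0.2685) = 38.6 / 0.7315 = 52.77 mg/L.

L₀ ≈ 52.8 mg/L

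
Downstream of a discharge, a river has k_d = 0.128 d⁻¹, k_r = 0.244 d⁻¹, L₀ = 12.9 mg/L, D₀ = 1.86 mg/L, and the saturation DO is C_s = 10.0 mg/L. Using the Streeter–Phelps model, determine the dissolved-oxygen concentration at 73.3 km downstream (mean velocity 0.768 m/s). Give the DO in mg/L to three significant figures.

Travel time t = x/v = 73.3 km / (0.768 m/s) = 73300 m / 0.768 m/s = 95440 s = 1.105 d.
k_d L₀/(k_r−k_d) = 0.128×12.9/(0.244−0.128) = 1.651/0.1160 = 14.23 mg/L.
e^(−k_d t) = e^(−0.128×1.105) = 0.8681; e^(−k_r t) = e^(−0.244×1.105) = 0.7637.
D = 14.23 × (0.8681 − 0.7637) + 1.86 × 0.7637 = 1.486 + 1.421 = 2.907 mg/L.
DO = C_s − D = 10.0 − 2.907 = 7.093 mg/L.

DO ≈ 7.09 mg/L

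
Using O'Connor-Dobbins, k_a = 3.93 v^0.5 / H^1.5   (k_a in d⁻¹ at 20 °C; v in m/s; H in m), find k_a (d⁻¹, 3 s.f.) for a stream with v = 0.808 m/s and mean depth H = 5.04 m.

k_a = 3.93 × 0.808^0.5 / 5.04^1.5 = 3.93 × 0.8989 / 11.31 = 0.3122 d⁻¹.

k_a ≈ 0.312 d⁻¹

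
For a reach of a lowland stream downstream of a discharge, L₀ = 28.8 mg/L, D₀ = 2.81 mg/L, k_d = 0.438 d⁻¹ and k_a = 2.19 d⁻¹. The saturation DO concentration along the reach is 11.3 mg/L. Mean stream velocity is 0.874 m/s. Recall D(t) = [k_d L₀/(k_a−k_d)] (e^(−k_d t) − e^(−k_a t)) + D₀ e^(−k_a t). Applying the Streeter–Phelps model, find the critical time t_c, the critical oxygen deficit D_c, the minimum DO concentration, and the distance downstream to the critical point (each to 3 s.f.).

t_c ≈ 0.636 d; D_c ≈ 4.36 mg/L; min DO ≈ 6.94 mg/L; x_c ≈ 48.0 km

With k_a/k_d = 5.000 and 1 − D₀(k_a−k_d)/(k_d L₀) = 0.6097,
t_c = ln(5.000 × 0.6097) / (2.19 − 0.438) = ln(3.049) / 1.752 = 1.115/1.752 = 0.6362 d.
L(t_c) = L₀ e^(−k_d t_c) = 28.8 × 0.7568 = 21.80 mg/L, and at the critical point k_a D_c = k_d L, so D_c = (0.438/2.19) × 21.80 = 4.359 mg/L.
Minimum DO = C_s − D_c = 11.3 − 4.359 = 6.941 mg/L.
x_c = v t_c = 0.874 m/s × 0.6362 d × 86400 s/d = 48040 m ≈ 48.0 km.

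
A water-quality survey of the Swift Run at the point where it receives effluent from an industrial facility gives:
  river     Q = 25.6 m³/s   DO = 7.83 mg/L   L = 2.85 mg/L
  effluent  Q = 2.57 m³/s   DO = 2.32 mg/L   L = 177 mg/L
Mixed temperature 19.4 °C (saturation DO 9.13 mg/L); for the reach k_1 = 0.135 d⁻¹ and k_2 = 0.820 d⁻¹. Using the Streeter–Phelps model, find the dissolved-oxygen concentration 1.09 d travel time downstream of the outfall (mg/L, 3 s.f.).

DO ≈ 6.72 mg/L

Mixed DO = (25.6×7.83 + 2.57×2.32)/(25.6+2.57) = 206.4/28.17 = 7.327 mg/L.
Mixed L₀ = (25.6×2.85 + 2.57×177)/(28.17) = 527.9/28.17 = 18.74 mg/L.
Initial deficit D₀ = C_s − DO₀ = 9.13 − 7.327 = 1.803 mg/L.
D(1.09) = [0.135×18.74/(0.820−0.135)](e^(−0.135×1.09) − e^(−0.820×1.09)) + 1.803 e^(−0.820×1.09)
= 3.693 × (0.8632 − 0.4091) + 1.803 × 0.4091 = 2.414 mg/L.
DO = 9.13 − 2.414 = 6.716 mg/L.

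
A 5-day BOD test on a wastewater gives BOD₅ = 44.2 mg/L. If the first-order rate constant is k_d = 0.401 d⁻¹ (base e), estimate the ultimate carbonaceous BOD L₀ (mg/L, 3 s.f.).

L₀ ≈ 51.1 mg/L

BOD₅ = L₀(1 − e^(−5k_d)) ⇒ L₀ = BOD₅ / (1 − e^(−5×0.401))
= 44.2 / (1 − 0.1347) = 44.2 / 0.8653 = 51.08 mg/L.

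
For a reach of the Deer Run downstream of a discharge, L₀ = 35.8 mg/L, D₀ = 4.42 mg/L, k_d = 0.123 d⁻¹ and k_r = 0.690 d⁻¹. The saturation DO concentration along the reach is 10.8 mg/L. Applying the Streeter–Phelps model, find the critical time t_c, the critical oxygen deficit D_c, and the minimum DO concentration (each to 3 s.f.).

At the critical point dD/dt = 0, so k_d L₀ e^(−k_d t) = k_r D. Substituting D(t) from the Streeter–Phelps equation and solving for t gives
t_c = ln[(k_r/k_d)(1 − D₀(k_r−k_d)/(k_d L₀))] / (k_r−k_d).
Here k_r−k_d = 0.5670 d⁻¹ and 1 − D₀(k_r−k_d)/(k_d L₀) = 1 − 4.42×0.5670/(0.123×35.8) = 0.4309, so
t_c = ln(5.610 × 0.4309) / 0.5670 = 0.8825 / 0.5670 = 1.557 d.
L(t_c) = L₀ e^(−k_d t_c) = 35.8 × 0.8258 = 29.56 mg/L, and at the critical point k_r D_c = k_d L, so D_c = (0.123/0.690) × 29.56 = 5.270 mg/L.
Minimum DO = C_s − D_c = 10.8 − 5.270 = 5.530 mg/L.

t_c ≈ 1.56 d; D_c ≈ 5.27 mg/L; min DO ≈ 5.53 mg/L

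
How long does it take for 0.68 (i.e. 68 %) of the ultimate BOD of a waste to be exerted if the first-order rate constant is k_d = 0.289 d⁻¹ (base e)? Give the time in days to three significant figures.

y/L₀ = 1 − e^(−k_d t) = 0.68 ⇒ e^(−k_d t) = 0.320
t = −ln(0.320) / 0.289 = 1.139 / 0.289 = 3.943 d.

t ≈ 3.94 d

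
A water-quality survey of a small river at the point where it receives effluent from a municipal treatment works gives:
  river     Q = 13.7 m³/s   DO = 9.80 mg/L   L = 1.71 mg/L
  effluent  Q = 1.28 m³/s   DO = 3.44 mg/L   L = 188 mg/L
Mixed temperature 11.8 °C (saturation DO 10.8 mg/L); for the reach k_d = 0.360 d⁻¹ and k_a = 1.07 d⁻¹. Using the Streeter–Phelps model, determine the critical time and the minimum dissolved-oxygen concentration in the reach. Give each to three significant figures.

Mixed DO = (13.7×9.80 + 1.28×3.44)/(13.7+1.28) = 138.7/14.98 = 9.257 mg/L.
Mixed L₀ = (13.7×1.71 + 1.28×188)/(14.98) = 264.1/14.98 = 17.63 mg/L.
Initial deficit D₀ = C_s − DO₀ = 10.8 − 9.257 = 1.543 mg/L.
t_c = (1/0.7100) ln[(1.07/0.360)(1 − 1.543×0.7100/(0.360×17.63))] = 1.408 × ln(2.459) = 1.267 d.
D_c = (0.360/1.07) × 17.63 × e^(−0.360×1.267) = 0.3364 × 17.63 × 0.6337 = 3.758 mg/L.
Minimum DO = 10.8 − 3.758 = 7.042 mg/L.

t_c ≈ 1.27 d; minimum DO ≈ 7.04 mg/L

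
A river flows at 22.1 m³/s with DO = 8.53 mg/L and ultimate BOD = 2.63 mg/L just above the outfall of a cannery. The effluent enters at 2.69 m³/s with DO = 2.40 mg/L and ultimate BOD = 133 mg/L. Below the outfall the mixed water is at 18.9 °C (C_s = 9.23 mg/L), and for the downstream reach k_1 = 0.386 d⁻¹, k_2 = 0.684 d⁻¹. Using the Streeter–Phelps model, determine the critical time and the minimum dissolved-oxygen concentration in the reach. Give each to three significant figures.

t_c ≈ 1.70 d; minimum DO ≈ 4.32 mg/L

Mixed DO = (22.1×8.53 + 2.69×2.40)/(22.1+2.69) = 195.0/24.79 = 7.865 mg/L.
Mixed L₀ = (22.1×2.63 + 2.69×133)/(24.79) = 415.9/24.79 = 16.78 mg/L.
Initial deficit D₀ = C_s − DO₀ = 9.23 − 7.865 = 1.365 mg/L.
t_c = (1/0.2980) ln[(0.684/0.386)(1 − 1.365×0.2980/(0.386×16.78))] = 3.356 × ln(1.661) = 1.702 d.
D_c = (0.386/0.684) × 16.78 × e^(−0.386×1.702) = 0.5643 × 16.78 × 0.5184 = 4.908 mg/L.
Minimum DO = 9.23 − 4.908 = 4.322 mg/L.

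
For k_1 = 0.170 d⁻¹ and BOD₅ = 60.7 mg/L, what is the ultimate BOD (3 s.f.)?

L₀ ≈ 106 mg/L

BOD₅ = L₀(1 − e^(−5k_1)) ⇒ L₀ = BOD₅ / (1 − e^(−5×0.170))
= 60.7 / (1 − 0.4274) = 60.7 / 0.5726 = 106.0 mg/L.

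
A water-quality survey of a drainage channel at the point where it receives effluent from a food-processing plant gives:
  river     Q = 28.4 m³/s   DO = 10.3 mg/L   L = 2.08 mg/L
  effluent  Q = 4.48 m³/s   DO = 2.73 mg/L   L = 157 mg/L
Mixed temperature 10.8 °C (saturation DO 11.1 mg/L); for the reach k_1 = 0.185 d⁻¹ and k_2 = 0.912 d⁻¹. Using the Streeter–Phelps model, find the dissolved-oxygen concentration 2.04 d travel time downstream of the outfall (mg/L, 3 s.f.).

Mixed DO = (28.4×10.3 + 4.48×2.73)/(28.4+4.48) = 304.8/32.88 = 9.269 mg/L.
Mixed L₀ = (28.4×2.08 + 4.48×157)/(32.88) = 762.4/32.88 = 23.19 mg/L.
Initial deficit D₀ = C_s − DO₀ = 11.1 − 9.269 = 1.831 mg/L.
D(2.04) = [0.185×23.19/(0.912−0.185)](e^(−0.185×2.04) − e^(−0.912×2.04)) + 1.831 e^(−0.912×2.04)
= 5.901 × (0.6856 − 0.1556) + 1.831 × 0.1556 = 3.413 mg/L.
DO = 11.1 − 3.413 = 7.687 mg/L.

DO ≈ 7.69 mg/L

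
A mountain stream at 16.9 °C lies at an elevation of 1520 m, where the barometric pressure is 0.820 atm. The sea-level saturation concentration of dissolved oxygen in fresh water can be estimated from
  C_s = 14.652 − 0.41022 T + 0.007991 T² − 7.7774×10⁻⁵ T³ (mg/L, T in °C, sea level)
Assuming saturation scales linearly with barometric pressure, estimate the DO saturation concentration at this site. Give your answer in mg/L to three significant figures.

C_s ≈ 7.89 mg/L

At sea level: C_s = 14.652 − 0.41022×16.9 + 0.007991×16.9² − 7.7774×10⁻⁵×16.9³ = 9.626 mg/L.
Pressure correction: C_s' = 9.626 × 0.820 = 7.893 mg/L.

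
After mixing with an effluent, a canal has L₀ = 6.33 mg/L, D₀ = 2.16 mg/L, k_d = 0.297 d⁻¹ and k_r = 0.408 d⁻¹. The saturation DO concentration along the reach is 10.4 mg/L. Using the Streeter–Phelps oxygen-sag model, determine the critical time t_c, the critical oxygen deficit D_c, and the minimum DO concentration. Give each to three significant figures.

t_c ≈ 1.63 d; D_c ≈ 2.84 mg/L; min DO ≈ 7.56 mg/L

t_c = [1/(k_r−k_d)] ln[(k_r/k_d)(1 − D₀(k_r−k_d)/(k_d L₀))]
= [1/(0.408−0.297)] ln[(0.408/0.297)(1 − 2.16×0.1110/(0.297×6.33))]
= (1/0.1110) ln[1.374 × 0.8725] = 9.009 × ln(1.199) = 9.009 × 0.1811 = 1.632 d.
L(t_c) = L₀ e^(−k_d t_c) = 6.33 × 0.6160 = 3.899 mg/L, and at the critical point k_r D_c = k_d L, so D_c = (0.297/0.408) × 3.899 = 2.838 mg/L.
Minimum DO = C_s − D_c = 10.4 − 2.838 = 7.562 mg/L.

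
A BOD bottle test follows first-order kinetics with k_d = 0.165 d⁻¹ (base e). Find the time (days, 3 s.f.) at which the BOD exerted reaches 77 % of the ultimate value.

y/L₀ = 1 − e^(−k_d t) = 0.77 ⇒ e^(−k_d t) = 0.230
t = −ln(0.230) / 0.165 = 1.470 / 0.165 = 8.907 d.

t ≈ 8.91 d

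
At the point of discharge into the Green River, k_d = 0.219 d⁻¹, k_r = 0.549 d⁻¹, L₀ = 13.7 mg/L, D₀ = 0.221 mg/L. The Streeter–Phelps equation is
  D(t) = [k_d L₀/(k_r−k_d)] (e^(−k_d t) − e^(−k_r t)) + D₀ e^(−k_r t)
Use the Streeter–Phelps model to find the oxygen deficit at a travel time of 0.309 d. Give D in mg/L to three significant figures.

k_d L₀/(k_r−k_d) = 0.219×13.7/(0.549−0.219) = 3.000/0.3300 = 9.092 mg/L.
e^(−k_d t) = e^(−0.219×0.3090) = 0.9346; e^(−k_r t) = e^(−0.549×0.3090) = 0.8440.
D = 9.092 × (0.9346 − 0.8440) + 0.221 × 0.8440 = 0.8237 + 0.1865 = 1.010 mg/L.

D ≈ 1.01 mg/L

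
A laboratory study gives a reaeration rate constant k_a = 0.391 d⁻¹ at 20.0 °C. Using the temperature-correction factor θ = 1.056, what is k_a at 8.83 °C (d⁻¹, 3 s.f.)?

k_a ≈ 0.213 d⁻¹

k_a(T₂) = k_a(T₁) · θ^(T₂−T₁) = 0.391 × 1.056^(8.83−20.0)
= 0.391 × 1.056^-11.2 = 0.391 × 0.5441 = 0.2127 d⁻¹.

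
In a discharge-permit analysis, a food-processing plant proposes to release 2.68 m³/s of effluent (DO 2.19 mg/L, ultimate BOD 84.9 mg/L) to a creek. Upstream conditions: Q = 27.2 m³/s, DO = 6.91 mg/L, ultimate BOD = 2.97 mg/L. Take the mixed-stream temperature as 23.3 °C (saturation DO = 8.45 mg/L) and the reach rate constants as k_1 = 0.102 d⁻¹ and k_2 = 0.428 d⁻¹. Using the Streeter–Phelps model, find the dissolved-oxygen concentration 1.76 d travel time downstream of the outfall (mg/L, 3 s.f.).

Mixed DO = (27.2×6.91 + 2.68×2.19)/(27.2+2.68) = 193.8/29.88 = 6.487 mg/L.
Mixed L₀ = (27.2×2.97 + 2.68×84.9)/(29.88) = 308.3/29.88 = 10.32 mg/L.
Initial deficit D₀ = C_s − DO₀ = 8.45 − 6.487 = 1.963 mg/L.
D(1.76) = [0.102×10.32/(0.428−0.102)](e^(−0.102×1.76) − e^(−0.428×1.76)) + 1.963 e^(−0.428×1.76)
= 3.228 × (0.8357 − 0.4708) + 1.963 × 0.4708 = 2.102 mg/L.
DO = 8.45 − 2.102 = 6.348 mg/L.

DO ≈ 6.35 mg/L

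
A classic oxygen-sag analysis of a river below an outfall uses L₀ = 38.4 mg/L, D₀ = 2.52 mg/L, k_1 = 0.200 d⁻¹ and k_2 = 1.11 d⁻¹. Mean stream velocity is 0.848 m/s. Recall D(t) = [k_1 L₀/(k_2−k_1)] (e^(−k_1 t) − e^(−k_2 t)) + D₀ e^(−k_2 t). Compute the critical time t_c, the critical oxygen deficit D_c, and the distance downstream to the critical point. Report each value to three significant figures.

t_c ≈ 1.49 d; D_c ≈ 5.13 mg/L; x_c ≈ 109 km

At the critical point dD/dt = 0, so k_1 L₀ e^(−k_1 t) = k_2 D. Substituting D(t) from the Streeter–Phelps equation and solving for t gives
t_c = ln[(k_2/k_1)(1 − D₀(k_2−k_1)/(k_1 L₀))] / (k_2−k_1).
Here k_2−k_1 = 0.9100 d⁻¹ and 1 − D₀(k_2−k_1)/(k_1 L₀) = 1 − 2.52×0.9100/(0.200×38.4) = 0.7014, so
t_c = ln(5.550 × 0.7014) / 0.9100 = 1.359 / 0.9100 = 1.494 d.
L(t_c) = L₀ e^(−k_1 t_c) = 38.4 × 0.7418 = 28.48 mg/L, and at the critical point k_2 D_c = k_1 L, so D_c = (0.200/1.11) × 28.48 = 5.132 mg/L.
x_c = v t_c = 0.848 m/s × 1.494 d × 86400 s/d = 109400 m ≈ 109 km.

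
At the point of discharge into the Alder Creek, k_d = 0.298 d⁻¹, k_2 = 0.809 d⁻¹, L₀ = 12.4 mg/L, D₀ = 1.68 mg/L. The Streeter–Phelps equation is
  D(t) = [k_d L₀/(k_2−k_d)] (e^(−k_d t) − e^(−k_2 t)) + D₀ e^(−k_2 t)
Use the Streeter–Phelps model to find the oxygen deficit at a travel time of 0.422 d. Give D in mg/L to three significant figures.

D ≈ 2.43 mg/L

k_d L₀/(k_2−k_d) = 0.298×12.4/(0.809−0.298) = 3.695/0.5110 = 7.231 mg/L.
e^(−k_d t) = e^(−0.298×0.4220) = 0.8818; e^(−k_2 t) = e^(−0.809×0.4220) = 0.7108.
D = 7.231 × (0.8818 − 0.7108) + 1.68 × 0.7108 = 1.237 + 1.194 = 2.431 mg/L.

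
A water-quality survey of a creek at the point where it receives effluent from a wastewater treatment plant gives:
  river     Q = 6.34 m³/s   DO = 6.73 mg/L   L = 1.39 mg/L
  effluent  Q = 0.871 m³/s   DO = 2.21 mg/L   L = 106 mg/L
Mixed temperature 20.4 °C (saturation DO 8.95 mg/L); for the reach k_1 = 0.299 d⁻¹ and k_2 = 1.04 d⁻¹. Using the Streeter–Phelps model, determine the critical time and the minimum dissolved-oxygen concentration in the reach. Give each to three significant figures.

t_c ≈ 0.777 d; minimum DO ≈ 5.75 mg/L

Mixed DO = (6.34×6.73 + 0.871×2.21)/(6.34+0.871) = 44.59/7.211 = 6.184 mg/L.
Mixed L₀ = (6.34×1.39 + 0.871×106)/(7.211) = 101.1/7.211 = 14.03 mg/L.
Initial deficit D₀ = C_s − DO₀ = 8.95 − 6.184 = 2.766 mg/L.
t_c = (1/0.7410) ln[(1.04/0.299)(1 − 2.766×0.7410/(0.299×14.03))] = 1.350 × ln(1.778) = 0.7769 d.
D_c = (0.299/1.04) × 14.03 × e^(−0.299×0.7769) = 0.2875 × 14.03 × 0.7927 = 3.197 mg/L.
Minimum DO = 8.95 − 3.197 = 5.753 mg/L.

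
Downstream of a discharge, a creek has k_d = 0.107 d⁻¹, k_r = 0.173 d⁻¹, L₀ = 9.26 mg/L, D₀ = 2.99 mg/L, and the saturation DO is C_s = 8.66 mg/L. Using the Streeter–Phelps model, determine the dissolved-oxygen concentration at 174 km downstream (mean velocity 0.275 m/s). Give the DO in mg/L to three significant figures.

Travel time t = x/v = 174 km / (0.275 m/s) = 174000 m / 0.275 m/s = 632700 s = 7.323 d.
k_d L₀/(k_r−k_d) = 0.107×9.26/(0.173−0.107) = 0.9908/0.06600 = 15.01 mg/L.
e^(−k_d t) = e^(−0.107×7.323) = 0.4568; e^(−k_r t) = e^(−0.173×7.323) = 0.2817.
D = 15.01 × (0.4568 − 0.2817) + 2.99 × 0.2817 = 2.628 + 0.8423 = 3.470 mg/L.
DO = C_s − D = 8.66 − 3.470 = 5.190 mg/L.

DO ≈ 5.19 mg/L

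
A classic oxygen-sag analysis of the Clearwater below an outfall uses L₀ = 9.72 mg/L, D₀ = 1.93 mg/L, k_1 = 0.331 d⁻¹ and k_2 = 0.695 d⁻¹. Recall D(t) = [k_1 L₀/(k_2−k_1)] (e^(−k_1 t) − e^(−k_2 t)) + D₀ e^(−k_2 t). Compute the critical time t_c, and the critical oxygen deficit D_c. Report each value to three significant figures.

t_c ≈ 1.36 d; D_c ≈ 2.95 mg/L

At the critical point dD/dt = 0, so k_1 L₀ e^(−k_1 t) = k_2 D. Substituting D(t) from the Streeter–Phelps equation and solving for t gives
t_c = ln[(k_2/k_1)(1 − D₀(k_2−k_1)/(k_1 L₀))] / (k_2−k_1).
Here k_2−k_1 = 0.3640 d⁻¹ and 1 − D₀(k_2−k_1)/(k_1 L₀) = 1 − 1.93×0.3640/(0.331×9.72) = 0.7816, so
t_c = ln(2.100 × 0.7816) / 0.3640 = 0.4954 / 0.3640 = 1.361 d.
D_c = (k_1/k_2) L₀ e^(−k_1 t_c) = (0.331/0.695) × 9.72 × e^(−0.331×1.361) = 0.4763 × 9.72 × 0.6373 = 2.950 mg/L.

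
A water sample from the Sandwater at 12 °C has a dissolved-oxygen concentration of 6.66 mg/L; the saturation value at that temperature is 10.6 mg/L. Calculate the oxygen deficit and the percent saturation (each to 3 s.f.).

D ≈ 3.94 mg/L; 62.8 % saturation

D = C_s − C = 10.6 − 6.66 = 3.94 mg/L.
% saturation = 6.66/10.6 × 100 = 62.8 %.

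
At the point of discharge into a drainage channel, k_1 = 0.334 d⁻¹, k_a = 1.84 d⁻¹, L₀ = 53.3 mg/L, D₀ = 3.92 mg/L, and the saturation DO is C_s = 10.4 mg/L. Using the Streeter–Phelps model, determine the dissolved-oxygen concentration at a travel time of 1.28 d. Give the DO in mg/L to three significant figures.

k_1 L₀/(k_a−k_1) = 0.334×53.3/(1.84−0.334) = 17.80/1.506 = 11.82 mg/L.
e^(−k_1 t) = e^(−0.334×1.280) = 0.6521; e^(−k_a t) = e^(−1.84×1.280) = 0.09487.
D = 11.82 × (0.6521 − 0.09487) + 3.92 × 0.09487 = 6.587 + 0.3719 = 6.959 mg/L.
DO = C_s − D = 10.4 − 6.959 = 3.441 mg/L.

DO ≈ 3.44 mg/L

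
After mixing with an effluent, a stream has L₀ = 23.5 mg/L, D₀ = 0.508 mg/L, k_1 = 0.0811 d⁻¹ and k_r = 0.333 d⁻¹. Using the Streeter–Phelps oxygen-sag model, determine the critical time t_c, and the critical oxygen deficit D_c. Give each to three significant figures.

t_c = [1/(k_r−k_1)] ln[(k_r/k_1)(1 − D₀(k_r−k_1)/(k_1 L₀))]
= [1/(0.333−0.0811)] ln[(0.333/0.0811)(1 − 0.508×0.2519/(0.0811×23.5))]
= (1/0.2519) ln[4.106 × 0.9329] = 3.970 × ln(3.830) = 3.970 × 1.343 = 5.331 d.
D_c = (k_1/k_r) L₀ e^(−k_1 t_c) = (0.0811/0.333) × 23.5 × e^(−0.0811×5.331) = 0.2435 × 23.5 × 0.6490 = 3.714 mg/L.

t_c ≈ 5.33 d; D_c ≈ 3.71 mg/L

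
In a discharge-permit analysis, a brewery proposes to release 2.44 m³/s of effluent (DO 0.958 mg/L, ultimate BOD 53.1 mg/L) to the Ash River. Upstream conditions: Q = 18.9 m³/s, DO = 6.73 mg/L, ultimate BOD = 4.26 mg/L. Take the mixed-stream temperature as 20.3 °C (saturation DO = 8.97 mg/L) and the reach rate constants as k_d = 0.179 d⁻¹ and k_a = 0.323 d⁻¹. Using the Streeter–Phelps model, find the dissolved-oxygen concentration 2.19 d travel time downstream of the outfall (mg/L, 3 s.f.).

DO ≈ 5.30 mg/L

Mixed DO = (18.9×6.73 + 2.44×0.958)/(18.9+2.44) = 129.5/21.34 = 6.070 mg/L.
Mixed L₀ = (18.9×4.26 + 2.44×53.1)/(21.34) = 210.1/21.34 = 9.844 mg/L.
Initial deficit D₀ = C_s − DO₀ = 8.97 − 6.070 = 2.900 mg/L.
D(2.19) = [0.179×9.844/(0.323−0.179)](e^(−0.179×2.19) − e^(−0.323×2.19)) + 2.900 e^(−0.323×2.19)
= 12.24 × (0.6757 − 0.4929) + 2.900 × 0.4929 = 3.666 mg/L.
DO = 8.97 − 3.666 = 5.304 mg/L.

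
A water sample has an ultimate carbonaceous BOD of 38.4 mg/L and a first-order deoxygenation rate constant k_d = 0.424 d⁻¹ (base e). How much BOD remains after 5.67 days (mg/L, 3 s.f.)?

L ≈ 3.47 mg/L

L_t = L₀ e^(−k_d t) = 38.4 × e^(−0.424×5.67) = 38.4 × 0.09035 = 3.469 mg/L.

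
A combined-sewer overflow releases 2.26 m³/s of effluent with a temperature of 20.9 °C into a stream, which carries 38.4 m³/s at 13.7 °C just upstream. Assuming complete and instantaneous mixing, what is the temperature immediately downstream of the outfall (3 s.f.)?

14.1 °C

Flow-weighted mixing: C = (Q_r C_r + Q_w C_w)/(Q_r + Q_w)
= (38.4×13.7 + 2.26×20.9)/(38.4 + 2.26) = 573.3/40.66 = 14.10 °C.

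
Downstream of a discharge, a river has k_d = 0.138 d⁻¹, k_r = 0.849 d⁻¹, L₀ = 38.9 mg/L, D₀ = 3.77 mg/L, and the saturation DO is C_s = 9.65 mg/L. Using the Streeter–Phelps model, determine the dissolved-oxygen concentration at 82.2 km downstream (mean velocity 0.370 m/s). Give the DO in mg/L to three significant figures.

DO ≈ 4.78 mg/L

Travel time t = x/v = 82.2 km / (0.370 m/s) = 82200 m / 0.370 m/s = 222200 s = 2.571 d.
k_d L₀/(k_r−k_d) = 0.138×38.9/(0.849−0.138) = 5.368/0.7110 = 7.550 mg/L.
e^(−k_d t) = e^(−0.138×2.571) = 0.7013; e^(−k_r t) = e^(−0.849×2.571) = 0.1127.
D = 7.550 × (0.7013 − 0.1127) + 3.77 × 0.1127 = 4.444 + 0.4249 = 4.869 mg/L.
DO = C_s − D = 9.65 − 4.869 = 4.781 mg/L.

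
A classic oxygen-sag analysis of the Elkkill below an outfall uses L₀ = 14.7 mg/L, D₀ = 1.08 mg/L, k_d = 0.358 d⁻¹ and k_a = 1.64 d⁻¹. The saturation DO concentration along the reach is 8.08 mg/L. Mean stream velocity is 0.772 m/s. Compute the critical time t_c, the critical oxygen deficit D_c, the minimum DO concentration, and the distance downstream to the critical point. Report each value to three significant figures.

With k_a/k_d = 4.581 and 1 − D₀(k_a−k_d)/(k_d L₀) = 0.7369,
t_c = ln(4.581 × 0.7369) / (1.64 − 0.358) = ln(3.376) / 1.282 = 1.217/1.282 = 0.9490 d.
D_c = (k_d/k_a) L₀ e^(−k_d t_c) = (0.358/1.64) × 14.7 × e^(−0.358×0.9490) = 0.2183 × 14.7 × 0.7120 = 2.285 mg/L.
Minimum DO = C_s − D_c = 8.08 − 2.285 = 5.795 mg/L.
x_c = v t_c = 0.772 m/s × 0.9490 d × 86400 s/d = 63300 m ≈ 63.3 km.

t_c ≈ 0.949 d; D_c ≈ 2.28 mg/L; min DO ≈ 5.80 mg/L; x_c ≈ 63.3 km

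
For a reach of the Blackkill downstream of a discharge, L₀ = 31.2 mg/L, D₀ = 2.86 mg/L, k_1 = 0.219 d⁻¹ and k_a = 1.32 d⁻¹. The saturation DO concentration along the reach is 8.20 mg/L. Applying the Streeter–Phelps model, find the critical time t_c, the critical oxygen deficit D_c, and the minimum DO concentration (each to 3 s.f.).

With k_a/k_1 = 6.027 and 1 − D₀(k_a−k_1)/(k_1 L₀) = 0.5392,
t_c = ln(6.027 × 0.5392) / (1.32 − 0.219) = ln(3.250) / 1.101 = 1.179/1.101 = 1.070 d.
L(t_c) = L₀ e^(−k_1 t_c) = 31.2 × 0.7910 = 24.68 mg/L, and at the critical point k_a D_c = k_1 L, so D_c = (0.219/1.32) × 24.68 = 4.095 mg/L.
Minimum DO = C_s − D_c = 8.20 − 4.095 = 4.105 mg/L.

t_c ≈ 1.07 d; D_c ≈ 4.09 mg/L; min DO ≈ 4.11 mg/L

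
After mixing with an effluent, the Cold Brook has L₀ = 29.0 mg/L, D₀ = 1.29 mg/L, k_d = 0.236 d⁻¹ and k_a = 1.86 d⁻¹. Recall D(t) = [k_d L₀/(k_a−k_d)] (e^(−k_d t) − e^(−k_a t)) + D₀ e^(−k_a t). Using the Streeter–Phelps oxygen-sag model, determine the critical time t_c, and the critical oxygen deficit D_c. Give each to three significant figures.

With k_a/k_d = 7.881 and 1 − D₀(k_a−k_d)/(k_d L₀) = 0.6939,
t_c = ln(7.881 × 0.6939) / (1.86 − 0.236) = ln(5.469) / 1.624 = 1.699/1.624 = 1.046 d.
D_c = (k_d/k_a) L₀ e^(−k_d t_c) = (0.236/1.86) × 29.0 × e^(−0.236×1.046) = 0.1269 × 29.0 × 0.7812 = 2.875 mg/L.

t_c ≈ 1.05 d; D_c ≈ 2.87 mg/L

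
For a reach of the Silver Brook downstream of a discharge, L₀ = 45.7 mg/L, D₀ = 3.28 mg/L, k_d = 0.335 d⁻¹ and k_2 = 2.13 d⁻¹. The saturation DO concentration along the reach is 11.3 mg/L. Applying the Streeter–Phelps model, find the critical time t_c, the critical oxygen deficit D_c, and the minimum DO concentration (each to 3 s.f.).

t_c ≈ 0.760 d; D_c ≈ 5.57 mg/L; min DO ≈ 5.73 mg/L

At the critical point dD/dt = 0, so k_d L₀ e^(−k_d t) = k_2 D. Substituting D(t) from the Streeter–Phelps equation and solving for t gives
t_c = ln[(k_2/k_d)(1 − D₀(k_2−k_d)/(k_d L₀))] / (k_2−k_d).
Here k_2−k_d = 1.795 d⁻¹ and 1 − D₀(k_2−k_d)/(k_d L₀) = 1 − 3.28×1.795/(0.335×45.7) = 0.6154, so
t_c = ln(6.358 × 0.6154) / 1.795 = 1.364 / 1.795 = 0.7601 d.
D_c = (k_d/k_2) L₀ e^(−k_d t_c) = (0.335/2.13) × 45.7 × e^(−0.335×0.7601) = 0.1573 × 45.7 × 0.7752 = 5.572 mg/L.
Minimum DO = C_s − D_c = 11.3 − 5.572 = 5.728 mg/L.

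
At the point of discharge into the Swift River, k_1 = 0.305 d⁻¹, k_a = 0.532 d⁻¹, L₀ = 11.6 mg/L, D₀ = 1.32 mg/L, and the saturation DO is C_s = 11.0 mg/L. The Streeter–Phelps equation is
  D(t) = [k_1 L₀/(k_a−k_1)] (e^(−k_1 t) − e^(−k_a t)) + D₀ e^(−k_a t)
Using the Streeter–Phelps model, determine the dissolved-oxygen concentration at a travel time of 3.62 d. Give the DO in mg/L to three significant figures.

k_1 L₀/(k_a−k_1) = 0.305×11.6/(0.532−0.305) = 3.538/0.2270 = 15.59 mg/L.
e^(−k_1 t) = e^(−0.305×3.620) = 0.3315; e^(−k_a t) = e^(−0.532×3.620) = 0.1458.
D = 15.59 × (0.3315 − 0.1458) + 1.32 × 0.1458 = 2.895 + 0.1924 = 3.088 mg/L.
DO = C_s − D = 11.0 − 3.088 = 7.912 mg/L.

DO ≈ 7.91 mg/L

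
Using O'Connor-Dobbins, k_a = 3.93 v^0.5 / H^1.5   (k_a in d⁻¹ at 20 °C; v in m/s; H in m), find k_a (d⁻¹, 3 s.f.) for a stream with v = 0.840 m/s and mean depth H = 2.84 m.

k_a = 3.93 × 0.840^0.5 / 2.84^1.5 = 3.93 × 0.9165 / 4.786 = 0.7526 d⁻¹.

k_a ≈ 0.753 d⁻¹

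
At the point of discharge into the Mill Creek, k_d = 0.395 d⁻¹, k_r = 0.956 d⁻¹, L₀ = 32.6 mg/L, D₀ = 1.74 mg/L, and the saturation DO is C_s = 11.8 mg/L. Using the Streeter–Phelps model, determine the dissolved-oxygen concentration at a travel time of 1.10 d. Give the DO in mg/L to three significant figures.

k_d L₀/(k_r−k_d) = 0.395×32.6/(0.956−0.395) = 12.88/0.5610 = 22.95 mg/L.
e^(−k_d t) = e^(−0.395×1.100) = 0.6476; e^(−k_r t) = e^(−0.956×1.100) = 0.3494.
D = 22.95 × (0.6476 − 0.3494) + 1.74 × 0.3494 = 6.845 + 0.6079 = 7.453 mg/L.
DO = C_s − D = 11.8 − 7.453 = 4.347 mg/L.

DO ≈ 4.35 mg/L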